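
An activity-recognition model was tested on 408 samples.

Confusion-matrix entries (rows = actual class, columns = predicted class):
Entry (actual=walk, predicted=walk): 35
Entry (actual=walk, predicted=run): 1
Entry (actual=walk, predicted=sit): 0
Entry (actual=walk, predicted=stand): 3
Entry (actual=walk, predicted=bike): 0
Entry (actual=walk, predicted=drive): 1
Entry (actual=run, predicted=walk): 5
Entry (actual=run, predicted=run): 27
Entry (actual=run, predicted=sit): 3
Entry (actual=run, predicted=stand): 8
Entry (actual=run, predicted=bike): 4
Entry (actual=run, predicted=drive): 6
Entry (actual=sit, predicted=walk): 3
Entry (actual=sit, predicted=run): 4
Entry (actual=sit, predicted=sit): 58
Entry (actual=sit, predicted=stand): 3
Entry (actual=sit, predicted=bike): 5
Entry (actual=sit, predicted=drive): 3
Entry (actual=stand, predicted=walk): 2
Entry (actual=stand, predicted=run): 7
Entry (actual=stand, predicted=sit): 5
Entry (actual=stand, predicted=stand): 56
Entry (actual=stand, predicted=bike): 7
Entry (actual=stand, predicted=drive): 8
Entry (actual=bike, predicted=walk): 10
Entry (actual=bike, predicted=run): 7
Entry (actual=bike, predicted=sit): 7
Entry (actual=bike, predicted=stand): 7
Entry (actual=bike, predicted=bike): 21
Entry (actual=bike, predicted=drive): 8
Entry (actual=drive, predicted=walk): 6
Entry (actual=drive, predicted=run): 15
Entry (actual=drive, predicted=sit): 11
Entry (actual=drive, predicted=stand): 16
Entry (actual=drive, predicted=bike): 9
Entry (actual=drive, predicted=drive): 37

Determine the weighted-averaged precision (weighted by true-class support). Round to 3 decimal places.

Per-class precision (TP/(TP+FP)):
  walk: TP=35, FP=5+3+2+10+6=26 → 35/61 = 0.5738
  run: TP=27, FP=1+4+7+7+15=34 → 27/61 = 0.4426
  sit: TP=58, FP=0+3+5+7+11=26 → 58/84 = 0.6905
  stand: TP=56, FP=3+8+3+7+16=37 → 56/93 = 0.6022
  bike: TP=21, FP=0+4+5+7+9=25 → 21/46 = 0.4565
  drive: TP=37, FP=1+6+3+8+8=26 → 37/63 = 0.5873
Weighted-precision = Σ (supportᵢ/N)·precisionᵢ with N=408: (40/408)·0.5738 + (53/408)·0.4426 + (76/408)·0.6905 + (85/408)·0.6022 + (60/408)·0.4565 + (94/408)·0.5873 = 0.570

0.570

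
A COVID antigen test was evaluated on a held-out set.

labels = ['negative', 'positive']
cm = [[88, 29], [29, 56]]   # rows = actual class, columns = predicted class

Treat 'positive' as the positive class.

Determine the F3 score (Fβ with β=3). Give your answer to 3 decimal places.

Fβ = (1+β²)·TP / ((1+β²)·TP + β²·FN + FP), with β²=9
= 10·56 / (10·56 + 9·29 + 29) = 0.659

0.659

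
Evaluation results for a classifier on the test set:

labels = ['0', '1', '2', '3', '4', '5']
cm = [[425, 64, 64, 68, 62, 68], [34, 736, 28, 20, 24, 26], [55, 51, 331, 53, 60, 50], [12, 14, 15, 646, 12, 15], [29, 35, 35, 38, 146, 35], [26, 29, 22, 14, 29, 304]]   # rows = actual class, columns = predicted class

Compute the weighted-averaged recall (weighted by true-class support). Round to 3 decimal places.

0.704

Per-class recall (TP/(TP+FN)):
  0: TP=425, FN=64+64+68+62+68=326 → 425/751 = 0.5659
  1: TP=736, FN=34+28+20+24+26=132 → 736/868 = 0.8479
  2: TP=331, FN=55+51+53+60+50=269 → 331/600 = 0.5517
  3: TP=646, FN=12+14+15+12+15=68 → 646/714 = 0.9048
  4: TP=146, FN=29+35+35+38+35=172 → 146/318 = 0.4591
  5: TP=304, FN=26+29+22+14+29=120 → 304/424 = 0.7170
Weighted-recall = Σ (supportᵢ/N)·recallᵢ with N=3675: (751/3675)·0.5659 + (868/3675)·0.8479 + (600/3675)·0.5517 + (714/3675)·0.9048 + (318/3675)·0.4591 + (424/3675)·0.7170 = 0.704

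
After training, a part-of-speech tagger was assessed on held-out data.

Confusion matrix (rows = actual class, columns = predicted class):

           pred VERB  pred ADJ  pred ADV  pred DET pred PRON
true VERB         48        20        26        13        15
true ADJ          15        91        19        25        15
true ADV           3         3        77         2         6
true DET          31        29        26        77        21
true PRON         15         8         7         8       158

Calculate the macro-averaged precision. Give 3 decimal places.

0.576

Per-class precision (TP/(TP+FP)):
  VERB: TP=48, FP=15+3+31+15=64 → 48/112 = 0.4286
  ADJ: TP=91, FP=20+3+29+8=60 → 91/151 = 0.6026
  ADV: TP=77, FP=26+19+26+7=78 → 77/155 = 0.4968
  DET: TP=77, FP=13+25+2+8=48 → 77/125 = 0.6160
  PRON: TP=158, FP=15+15+6+21=57 → 158/215 = 0.7349
Macro-precision = mean = (0.4286 + 0.6026 + 0.4968 + 0.6160 + 0.7349) / 5 = 0.576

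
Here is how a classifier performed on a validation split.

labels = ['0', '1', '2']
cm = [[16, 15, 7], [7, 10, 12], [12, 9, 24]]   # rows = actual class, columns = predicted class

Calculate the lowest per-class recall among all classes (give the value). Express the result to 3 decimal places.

0.345

Per-class recall (TP/(TP+FN)):
  0: TP=16, FN=15+7=22 → 16/38 = 0.4211
  1: TP=10, FN=7+12=19 → 10/29 = 0.3448
  2: TP=24, FN=12+9=21 → 24/45 = 0.5333
Lowest is class '1' with recall = 0.345.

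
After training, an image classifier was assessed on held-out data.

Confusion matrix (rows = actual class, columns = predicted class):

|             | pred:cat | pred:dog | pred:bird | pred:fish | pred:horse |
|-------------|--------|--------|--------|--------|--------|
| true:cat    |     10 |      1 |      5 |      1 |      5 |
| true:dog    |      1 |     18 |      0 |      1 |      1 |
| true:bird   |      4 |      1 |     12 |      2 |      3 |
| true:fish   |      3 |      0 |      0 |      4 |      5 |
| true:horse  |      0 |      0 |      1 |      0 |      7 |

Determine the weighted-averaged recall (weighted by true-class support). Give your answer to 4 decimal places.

Per-class recall (TP/(TP+FN)):
  cat: TP=10, FN=1+5+1+5=12 → 10/22 = 0.45455
  dog: TP=18, FN=1+0+1+1=3 → 18/21 = 0.85714
  bird: TP=12, FN=4+1+2+3=10 → 12/22 = 0.54545
  fish: TP=4, FN=3+0+0+5=8 → 4/12 = 0.33333
  horse: TP=7, FN=0+0+1+0=1 → 7/8 = 0.87500
Weighted-recall = Σ (supportᵢ/N)·recallᵢ with N=85: (22/85)·0.45455 + (21/85)·0.85714 + (22/85)·0.54545 + (12/85)·0.33333 + (8/85)·0.87500 = 0.6000

0.6000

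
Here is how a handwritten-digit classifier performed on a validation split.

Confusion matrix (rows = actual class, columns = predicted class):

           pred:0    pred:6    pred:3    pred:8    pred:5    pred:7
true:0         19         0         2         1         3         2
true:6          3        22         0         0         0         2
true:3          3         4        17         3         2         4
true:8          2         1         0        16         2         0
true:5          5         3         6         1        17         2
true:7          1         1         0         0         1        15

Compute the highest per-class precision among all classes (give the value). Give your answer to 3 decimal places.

0.762

Per-class precision (TP/(TP+FP)):
  0: TP=19, FP=3+3+2+5+1=14 → 19/33 = 0.5758
  6: TP=22, FP=0+4+1+3+1=9 → 22/31 = 0.7097
  3: TP=17, FP=2+0+0+6+0=8 → 17/25 = 0.6800
  8: TP=16, FP=1+0+3+1+0=5 → 16/21 = 0.7619
  5: TP=17, FP=3+0+2+2+1=8 → 17/25 = 0.6800
  7: TP=15, FP=2+2+4+0+2=10 → 15/25 = 0.6000
Highest is class '8' with precision = 0.762.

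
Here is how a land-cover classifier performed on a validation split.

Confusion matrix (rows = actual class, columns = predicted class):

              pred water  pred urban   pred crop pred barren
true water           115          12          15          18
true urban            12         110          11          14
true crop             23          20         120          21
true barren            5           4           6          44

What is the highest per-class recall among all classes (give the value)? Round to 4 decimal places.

Per-class recall (TP/(TP+FN)):
  water: TP=115, FN=12+15+18=45 → 115/160 = 0.71875
  urban: TP=110, FN=12+11+14=37 → 110/147 = 0.74830
  crop: TP=120, FN=23+20+21=64 → 120/184 = 0.65217
  barren: TP=44, FN=5+4+6=15 → 44/59 = 0.74576
Highest is class 'urban' with recall = 0.7483.

0.7483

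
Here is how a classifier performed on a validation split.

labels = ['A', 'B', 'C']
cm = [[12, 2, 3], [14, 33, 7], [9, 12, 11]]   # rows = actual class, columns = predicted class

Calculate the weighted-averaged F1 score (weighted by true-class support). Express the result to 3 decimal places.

Per-class F1 score (2·TP/(2·TP+FP+FN)):
  A: TP=12, FP=14+9=23, FN=2+3=5 → 24/52 = 0.4615
  B: TP=33, FP=2+12=14, FN=14+7=21 → 66/101 = 0.6535
  C: TP=11, FP=3+7=10, FN=9+12=21 → 22/53 = 0.4151
Weighted-F1 score = Σ (supportᵢ/N)·F1 scoreᵢ with N=103: (17/103)·0.4615 + (54/103)·0.6535 + (32/103)·0.4151 = 0.548

0.548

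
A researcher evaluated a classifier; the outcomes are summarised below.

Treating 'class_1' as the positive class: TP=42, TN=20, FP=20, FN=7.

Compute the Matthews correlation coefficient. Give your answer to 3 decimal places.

MCC = (TP·TN − FP·FN) / √((TP+FP)(TP+FN)(TN+FP)(TN+FN))
Numerator = 42·20 − 20·7 = 700
Denominator = √(62·49·40·27) = √3281040 = 1811.3641
MCC = 700 / 1811.3641 = 0.386

0.386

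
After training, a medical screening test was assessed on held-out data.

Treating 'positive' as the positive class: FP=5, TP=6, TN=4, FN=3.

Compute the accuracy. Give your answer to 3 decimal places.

Accuracy = (TP+TN)/N = (6+4)/18 = 0.556

0.556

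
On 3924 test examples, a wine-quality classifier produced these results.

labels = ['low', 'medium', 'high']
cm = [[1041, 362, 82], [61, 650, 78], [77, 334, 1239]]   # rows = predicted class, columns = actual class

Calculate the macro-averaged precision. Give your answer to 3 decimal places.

0.759

Per-class precision (TP/(TP+FP)):
  low: TP=1041, FP=362+82=444 → 1041/1485 = 0.7010
  medium: TP=650, FP=61+78=139 → 650/789 = 0.8238
  high: TP=1239, FP=77+334=411 → 1239/1650 = 0.7509
Macro-precision = mean = (0.7010 + 0.8238 + 0.7509) / 3 = 0.759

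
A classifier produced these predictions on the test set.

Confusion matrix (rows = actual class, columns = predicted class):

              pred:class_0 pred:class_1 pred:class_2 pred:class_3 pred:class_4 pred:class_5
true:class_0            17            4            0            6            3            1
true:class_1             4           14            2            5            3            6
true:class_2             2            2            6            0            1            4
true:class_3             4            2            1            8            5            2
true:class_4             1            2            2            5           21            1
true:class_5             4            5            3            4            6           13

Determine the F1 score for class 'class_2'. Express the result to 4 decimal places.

F1 score = 2·TP/(2·TP+FP+FN).
class_2: TP=6, FP=0+2+1+2+3=8, FN=2+2+0+1+4=9 → 12/29 = 0.41379

0.4138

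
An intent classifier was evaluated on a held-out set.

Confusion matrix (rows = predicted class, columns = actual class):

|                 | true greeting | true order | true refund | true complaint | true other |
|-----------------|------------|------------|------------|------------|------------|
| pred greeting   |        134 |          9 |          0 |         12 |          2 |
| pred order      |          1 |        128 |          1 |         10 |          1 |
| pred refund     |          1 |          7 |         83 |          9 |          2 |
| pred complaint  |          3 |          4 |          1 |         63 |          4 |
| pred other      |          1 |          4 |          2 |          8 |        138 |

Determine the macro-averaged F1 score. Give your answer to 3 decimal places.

Per-class F1 score (2·TP/(2·TP+FP+FN)):
  greeting: TP=134, FP=9+0+12+2=23, FN=1+1+3+1=6 → 268/297 = 0.9024
  order: TP=128, FP=1+1+10+1=13, FN=9+7+4+4=24 → 256/293 = 0.8737
  refund: TP=83, FP=1+7+9+2=19, FN=0+1+1+2=4 → 166/189 = 0.8783
  complaint: TP=63, FP=3+4+1+4=12, FN=12+10+9+8=39 → 126/177 = 0.7119
  other: TP=138, FP=1+4+2+8=15, FN=2+1+2+4=9 → 276/300 = 0.9200
Macro-F1 score = mean = (0.9024 + 0.8737 + 0.8783 + 0.7119 + 0.9200) / 5 = 0.857

0.857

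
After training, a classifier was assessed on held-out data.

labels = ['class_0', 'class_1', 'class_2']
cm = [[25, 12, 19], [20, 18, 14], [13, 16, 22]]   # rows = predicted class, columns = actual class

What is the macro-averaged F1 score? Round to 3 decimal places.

0.407

Per-class F1 score (2·TP/(2·TP+FP+FN)):
  class_0: TP=25, FP=12+19=31, FN=20+13=33 → 50/114 = 0.4386
  class_1: TP=18, FP=20+14=34, FN=12+16=28 → 36/98 = 0.3673
  class_2: TP=22, FP=13+16=29, FN=19+14=33 → 44/106 = 0.4151
Macro-F1 score = mean = (0.4386 + 0.3673 + 0.4151) / 3 = 0.407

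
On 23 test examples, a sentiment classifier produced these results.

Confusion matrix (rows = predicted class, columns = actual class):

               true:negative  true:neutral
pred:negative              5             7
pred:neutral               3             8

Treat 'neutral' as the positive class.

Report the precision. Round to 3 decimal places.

0.727

Precision = TP/(TP+FP) = 8/(8+3) = 8/11 = 0.727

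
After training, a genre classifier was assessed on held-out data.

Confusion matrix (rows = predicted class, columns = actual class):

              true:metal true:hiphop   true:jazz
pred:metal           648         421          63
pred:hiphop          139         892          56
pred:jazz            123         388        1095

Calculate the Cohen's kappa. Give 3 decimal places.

0.536

Observed agreement pₒ = trace/N = 2635/3825 = 0.6889
Expected agreement pₑ = Σ (rowᵢ·colᵢ)/N² = (910·1132 + 1701·1087 + 1214·1606)/3825² = 0.3300
κ = (pₒ − pₑ)/(1 − pₑ) = (0.6889 − 0.3300)/(1 − 0.3300) = 0.536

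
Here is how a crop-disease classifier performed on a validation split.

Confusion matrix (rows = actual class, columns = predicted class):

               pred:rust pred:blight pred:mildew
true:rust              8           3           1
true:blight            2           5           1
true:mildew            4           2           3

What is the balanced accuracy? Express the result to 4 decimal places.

Balanced accuracy = mean of per-class recall.
  rust: recall = 8/12 = 0.66667
  blight: recall = 5/8 = 0.62500
  mildew: recall = 3/9 = 0.33333
Mean = (0.66667 + 0.62500 + 0.33333) / 3 = 0.5417

0.5417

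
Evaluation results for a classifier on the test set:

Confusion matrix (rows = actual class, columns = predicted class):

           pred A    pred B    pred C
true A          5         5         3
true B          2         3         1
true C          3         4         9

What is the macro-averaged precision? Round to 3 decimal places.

Per-class precision (TP/(TP+FP)):
  A: TP=5, FP=2+3=5 → 5/10 = 0.5000
  B: TP=3, FP=5+4=9 → 3/12 = 0.2500
  C: TP=9, FP=3+1=4 → 9/13 = 0.6923
Macro-precision = mean = (0.5000 + 0.2500 + 0.6923) / 3 = 0.481

0.481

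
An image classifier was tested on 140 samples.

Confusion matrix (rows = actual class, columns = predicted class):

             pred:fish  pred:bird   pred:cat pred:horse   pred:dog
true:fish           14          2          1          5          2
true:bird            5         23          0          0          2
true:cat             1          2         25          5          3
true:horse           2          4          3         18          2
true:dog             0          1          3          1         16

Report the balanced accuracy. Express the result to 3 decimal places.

Balanced accuracy = mean of per-class recall.
  fish: recall = 14/24 = 0.5833
  bird: recall = 23/30 = 0.7667
  cat: recall = 25/36 = 0.6944
  horse: recall = 18/29 = 0.6207
  dog: recall = 16/21 = 0.7619
Mean = (0.5833 + 0.7667 + 0.6944 + 0.6207 + 0.7619) / 5 = 0.685

0.685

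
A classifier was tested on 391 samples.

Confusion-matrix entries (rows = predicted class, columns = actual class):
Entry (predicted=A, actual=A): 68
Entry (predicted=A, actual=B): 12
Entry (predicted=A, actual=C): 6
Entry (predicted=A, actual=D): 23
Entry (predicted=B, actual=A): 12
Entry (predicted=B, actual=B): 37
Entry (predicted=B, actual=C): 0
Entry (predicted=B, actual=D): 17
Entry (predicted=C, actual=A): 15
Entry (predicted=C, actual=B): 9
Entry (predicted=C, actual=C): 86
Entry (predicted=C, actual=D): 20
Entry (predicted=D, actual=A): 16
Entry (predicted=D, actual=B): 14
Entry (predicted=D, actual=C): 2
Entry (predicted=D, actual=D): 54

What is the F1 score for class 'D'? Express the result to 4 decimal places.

One-vs-rest for 'D': TP = diagonal; FP = other classes predicted 'D'; FN = 'D' predicted as other.
F1 score = 2·TP/(2·TP+FP+FN).
D: TP=54, FP=16+14+2=32, FN=23+17+20=60 → 108/200 = 0.54000

0.5400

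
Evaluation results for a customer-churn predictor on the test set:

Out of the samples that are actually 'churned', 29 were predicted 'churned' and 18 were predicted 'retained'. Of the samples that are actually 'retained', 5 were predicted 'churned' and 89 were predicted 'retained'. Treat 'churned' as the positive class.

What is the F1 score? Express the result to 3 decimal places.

0.716

Precision = TP/(TP+FP) = 29/34 = 0.8529
Recall = TP/(TP+FN) = 29/47 = 0.6170
F1 = 2·TP/(2·TP+FP+FN) = 58/81 = 0.716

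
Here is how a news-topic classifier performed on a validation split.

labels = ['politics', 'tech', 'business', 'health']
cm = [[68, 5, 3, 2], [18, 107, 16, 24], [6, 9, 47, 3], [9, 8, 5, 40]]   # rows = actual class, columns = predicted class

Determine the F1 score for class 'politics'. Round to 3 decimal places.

0.760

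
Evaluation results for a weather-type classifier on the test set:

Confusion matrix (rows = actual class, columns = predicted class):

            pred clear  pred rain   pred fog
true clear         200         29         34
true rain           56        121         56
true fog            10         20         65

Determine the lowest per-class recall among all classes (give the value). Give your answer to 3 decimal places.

Per-class recall (TP/(TP+FN)):
  clear: TP=200, FN=29+34=63 → 200/263 = 0.7605
  rain: TP=121, FN=56+56=112 → 121/233 = 0.5193
  fog: TP=65, FN=10+20=30 → 65/95 = 0.6842
Lowest is class 'rain' with recall = 0.519.

0.519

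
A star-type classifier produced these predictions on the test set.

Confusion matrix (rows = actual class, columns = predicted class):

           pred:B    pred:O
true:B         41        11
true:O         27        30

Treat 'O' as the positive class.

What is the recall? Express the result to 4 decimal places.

Recall = TP/(TP+FN) = 30/(30+27) = 30/57 = 0.5263

0.5263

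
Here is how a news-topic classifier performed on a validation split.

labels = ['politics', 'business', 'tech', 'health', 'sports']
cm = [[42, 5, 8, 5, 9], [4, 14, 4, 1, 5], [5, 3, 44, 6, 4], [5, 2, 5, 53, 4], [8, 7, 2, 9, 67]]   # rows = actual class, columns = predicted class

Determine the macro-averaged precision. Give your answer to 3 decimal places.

0.655

Per-class precision (TP/(TP+FP)):
  politics: TP=42, FP=4+5+5+8=22 → 42/64 = 0.6563
  business: TP=14, FP=5+3+2+7=17 → 14/31 = 0.4516
  tech: TP=44, FP=8+4+5+2=19 → 44/63 = 0.6984
  health: TP=53, FP=5+1+6+9=21 → 53/74 = 0.7162
  sports: TP=67, FP=9+5+4+4=22 → 67/89 = 0.7528
Macro-precision = mean = (0.6563 + 0.4516 + 0.6984 + 0.7162 + 0.7528) / 5 = 0.655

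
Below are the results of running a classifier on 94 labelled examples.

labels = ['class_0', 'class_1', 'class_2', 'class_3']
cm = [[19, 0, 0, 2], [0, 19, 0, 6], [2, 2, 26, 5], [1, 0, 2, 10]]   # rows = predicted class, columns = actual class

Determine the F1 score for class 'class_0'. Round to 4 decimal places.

One-vs-rest for 'class_0': TP = diagonal; FP = other classes predicted 'class_0'; FN = 'class_0' predicted as other.
F1 score = 2·TP/(2·TP+FP+FN).
class_0: TP=19, FP=0+0+2=2, FN=0+2+1=3 → 38/43 = 0.88372

0.8837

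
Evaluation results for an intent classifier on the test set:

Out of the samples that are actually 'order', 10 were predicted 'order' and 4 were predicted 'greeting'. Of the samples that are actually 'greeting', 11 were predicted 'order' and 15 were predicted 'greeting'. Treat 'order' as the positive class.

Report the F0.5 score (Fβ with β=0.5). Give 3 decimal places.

0.510

Fβ = (1+β²)·TP / ((1+β²)·TP + β²·FN + FP), with β²=1/4
= 1.25·10 / (1.25·10 + 0.25·4 + 11) = 0.510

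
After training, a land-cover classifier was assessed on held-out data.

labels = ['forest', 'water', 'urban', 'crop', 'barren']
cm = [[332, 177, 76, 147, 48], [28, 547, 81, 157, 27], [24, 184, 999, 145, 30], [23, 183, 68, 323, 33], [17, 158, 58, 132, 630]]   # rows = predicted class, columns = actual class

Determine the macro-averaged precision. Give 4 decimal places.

Per-class precision (TP/(TP+FP)):
  forest: TP=332, FP=177+76+147+48=448 → 332/780 = 0.42564
  water: TP=547, FP=28+81+157+27=293 → 547/840 = 0.65119
  urban: TP=999, FP=24+184+145+30=383 → 999/1382 = 0.72287
  crop: TP=323, FP=23+183+68+33=307 → 323/630 = 0.51270
  barren: TP=630, FP=17+158+58+132=365 → 630/995 = 0.63317
Macro-precision = mean = (0.42564 + 0.65119 + 0.72287 + 0.51270 + 0.63317) / 5 = 0.5891

0.5891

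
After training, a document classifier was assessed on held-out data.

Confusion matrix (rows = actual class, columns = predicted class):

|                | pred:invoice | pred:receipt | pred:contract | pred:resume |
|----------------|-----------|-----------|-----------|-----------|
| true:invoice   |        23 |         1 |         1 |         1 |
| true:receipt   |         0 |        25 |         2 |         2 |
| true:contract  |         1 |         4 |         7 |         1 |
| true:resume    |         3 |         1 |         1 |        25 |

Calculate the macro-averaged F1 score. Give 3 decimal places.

Per-class F1 score (2·TP/(2·TP+FP+FN)):
  invoice: TP=23, FP=0+1+3=4, FN=1+1+1=3 → 46/53 = 0.8679
  receipt: TP=25, FP=1+4+1=6, FN=0+2+2=4 → 50/60 = 0.8333
  contract: TP=7, FP=1+2+1=4, FN=1+4+1=6 → 14/24 = 0.5833
  resume: TP=25, FP=1+2+1=4, FN=3+1+1=5 → 50/59 = 0.8475
Macro-F1 score = mean = (0.8679 + 0.8333 + 0.5833 + 0.8475) / 4 = 0.783

0.783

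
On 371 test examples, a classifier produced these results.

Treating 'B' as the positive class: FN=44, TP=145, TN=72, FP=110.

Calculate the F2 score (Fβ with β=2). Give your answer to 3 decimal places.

0.717

Fβ = (1+β²)·TP / ((1+β²)·TP + β²·FN + FP), with β²=4
= 5·145 / (5·145 + 4·44 + 110) = 0.717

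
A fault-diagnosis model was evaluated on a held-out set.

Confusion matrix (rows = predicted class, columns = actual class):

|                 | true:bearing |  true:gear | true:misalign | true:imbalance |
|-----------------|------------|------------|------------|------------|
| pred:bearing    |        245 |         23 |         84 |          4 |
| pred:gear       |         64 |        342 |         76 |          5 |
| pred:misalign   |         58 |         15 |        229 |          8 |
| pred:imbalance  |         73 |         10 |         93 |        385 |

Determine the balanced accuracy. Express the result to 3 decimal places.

0.717

Balanced accuracy = mean of per-class recall.
  bearing: recall = 245/440 = 0.5568
  gear: recall = 342/390 = 0.8769
  misalign: recall = 229/482 = 0.4751
  imbalance: recall = 385/402 = 0.9577
Mean = (0.5568 + 0.8769 + 0.4751 + 0.9577) / 4 = 0.717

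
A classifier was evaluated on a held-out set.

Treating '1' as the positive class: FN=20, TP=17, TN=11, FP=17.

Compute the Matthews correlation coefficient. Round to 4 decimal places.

-0.1464

MCC = (TP·TN − FP·FN) / √((TP+FP)(TP+FN)(TN+FP)(TN+FN))
Numerator = 17·11 − 17·20 = -153
Denominator = √(34·37·28·31) = √1091944 = 1044.9612
MCC = -153 / 1044.9612 = -0.1464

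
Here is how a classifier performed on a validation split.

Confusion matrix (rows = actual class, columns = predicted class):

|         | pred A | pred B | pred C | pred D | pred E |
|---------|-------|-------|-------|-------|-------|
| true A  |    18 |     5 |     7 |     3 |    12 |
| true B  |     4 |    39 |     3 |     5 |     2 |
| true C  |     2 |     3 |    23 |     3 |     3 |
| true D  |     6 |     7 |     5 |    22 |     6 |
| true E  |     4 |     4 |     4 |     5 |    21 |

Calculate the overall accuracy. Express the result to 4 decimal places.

Accuracy = trace / total = (18+39+23+22+21=123) / 216 = 123/216 = 0.5694

0.5694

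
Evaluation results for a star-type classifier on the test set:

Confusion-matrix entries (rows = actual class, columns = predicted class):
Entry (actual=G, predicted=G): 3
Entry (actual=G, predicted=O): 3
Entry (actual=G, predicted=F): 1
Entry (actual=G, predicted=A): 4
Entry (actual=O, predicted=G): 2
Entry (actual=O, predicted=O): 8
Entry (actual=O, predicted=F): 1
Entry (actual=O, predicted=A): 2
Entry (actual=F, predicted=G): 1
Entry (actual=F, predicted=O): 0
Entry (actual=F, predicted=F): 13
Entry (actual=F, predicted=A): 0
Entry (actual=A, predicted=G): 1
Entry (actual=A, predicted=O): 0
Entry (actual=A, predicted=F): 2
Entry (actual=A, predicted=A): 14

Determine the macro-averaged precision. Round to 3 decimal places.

Per-class precision (TP/(TP+FP)):
  G: TP=3, FP=2+1+1=4 → 3/7 = 0.4286
  O: TP=8, FP=3+0+0=3 → 8/11 = 0.7273
  F: TP=13, FP=1+1+2=4 → 13/17 = 0.7647
  A: TP=14, FP=4+2+0=6 → 14/20 = 0.7000
Macro-precision = mean = (0.4286 + 0.7273 + 0.7647 + 0.7000) / 4 = 0.655

0.655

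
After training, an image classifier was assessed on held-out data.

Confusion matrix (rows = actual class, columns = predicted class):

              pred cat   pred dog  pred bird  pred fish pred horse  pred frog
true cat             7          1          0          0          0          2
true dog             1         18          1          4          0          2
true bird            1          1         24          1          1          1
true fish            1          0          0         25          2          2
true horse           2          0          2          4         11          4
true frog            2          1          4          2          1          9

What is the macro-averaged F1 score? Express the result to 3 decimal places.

Per-class F1 score (2·TP/(2·TP+FP+FN)):
  cat: TP=7, FP=1+1+1+2+2=7, FN=1+0+0+0+2=3 → 14/24 = 0.5833
  dog: TP=18, FP=1+1+0+0+1=3, FN=1+1+4+0+2=8 → 36/47 = 0.7660
  bird: TP=24, FP=0+1+0+2+4=7, FN=1+1+1+1+1=5 → 48/60 = 0.8000
  fish: TP=25, FP=0+4+1+4+2=11, FN=1+0+0+2+2=5 → 50/66 = 0.7576
  horse: TP=11, FP=0+0+1+2+1=4, FN=2+0+2+4+4=12 → 22/38 = 0.5789
  frog: TP=9, FP=2+2+1+2+4=11, FN=2+1+4+2+1=10 → 18/39 = 0.4615
Macro-F1 score = mean = (0.5833 + 0.7660 + 0.8000 + 0.7576 + 0.5789 + 0.4615) / 6 = 0.658

0.658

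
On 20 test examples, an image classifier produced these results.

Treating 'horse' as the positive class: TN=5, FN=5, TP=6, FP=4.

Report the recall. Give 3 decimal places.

Recall = TP/(TP+FN) = 6/(6+5) = 6/11 = 0.545

0.545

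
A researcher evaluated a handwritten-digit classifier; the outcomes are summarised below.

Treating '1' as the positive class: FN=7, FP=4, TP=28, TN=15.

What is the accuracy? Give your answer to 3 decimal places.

0.796

Accuracy = (TP+TN)/N = (28+15)/54 = 0.796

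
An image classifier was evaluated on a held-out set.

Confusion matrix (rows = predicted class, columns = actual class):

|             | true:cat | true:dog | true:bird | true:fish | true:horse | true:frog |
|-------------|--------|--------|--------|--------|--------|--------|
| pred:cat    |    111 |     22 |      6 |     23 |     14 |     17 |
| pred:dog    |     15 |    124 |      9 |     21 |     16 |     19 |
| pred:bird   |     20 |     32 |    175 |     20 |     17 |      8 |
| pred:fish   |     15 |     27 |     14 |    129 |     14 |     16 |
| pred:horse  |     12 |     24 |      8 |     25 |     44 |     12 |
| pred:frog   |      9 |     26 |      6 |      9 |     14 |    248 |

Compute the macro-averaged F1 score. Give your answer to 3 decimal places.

0.596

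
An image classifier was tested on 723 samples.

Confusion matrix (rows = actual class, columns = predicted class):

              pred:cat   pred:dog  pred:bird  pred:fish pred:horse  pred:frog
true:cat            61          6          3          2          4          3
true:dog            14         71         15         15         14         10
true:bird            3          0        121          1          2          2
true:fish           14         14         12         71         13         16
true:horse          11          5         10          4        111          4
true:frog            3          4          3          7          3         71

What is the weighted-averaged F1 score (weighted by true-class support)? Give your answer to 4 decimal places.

Per-class F1 score (2·TP/(2·TP+FP+FN)):
  cat: TP=61, FP=14+3+14+11+3=45, FN=6+3+2+4+3=18 → 122/185 = 0.65946
  dog: TP=71, FP=6+0+14+5+4=29, FN=14+15+15+14+10=68 → 142/239 = 0.59414
  bird: TP=121, FP=3+15+12+10+3=43, FN=3+0+1+2+2=8 → 242/293 = 0.82594
  fish: TP=71, FP=2+15+1+4+7=29, FN=14+14+12+13+16=69 → 142/240 = 0.59167
  horse: TP=111, FP=4+14+2+13+3=36, FN=11+5+10+4+4=34 → 222/292 = 0.76027
  frog: TP=71, FP=3+10+2+16+4=35, FN=3+4+3+7+3=20 → 142/197 = 0.72081
Weighted-F1 score = Σ (supportᵢ/N)·F1 scoreᵢ with N=723: (79/723)·0.65946 + (139/723)·0.59414 + (129/723)·0.82594 + (140/723)·0.59167 + (145/723)·0.76027 + (91/723)·0.72081 = 0.6914

0.6914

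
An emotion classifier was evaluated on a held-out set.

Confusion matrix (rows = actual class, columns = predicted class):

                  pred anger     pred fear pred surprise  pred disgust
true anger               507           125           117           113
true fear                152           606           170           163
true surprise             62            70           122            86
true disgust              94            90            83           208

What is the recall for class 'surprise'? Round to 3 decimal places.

recall = TP/(TP+FN).
surprise: TP=122, FN=62+70+86=218 → 122/340 = 0.3588

0.359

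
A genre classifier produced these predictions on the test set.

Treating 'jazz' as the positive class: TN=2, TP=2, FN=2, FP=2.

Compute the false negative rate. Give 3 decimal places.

FNR = FN/(FN+TP) = 2/(2+2) = 0.500

0.500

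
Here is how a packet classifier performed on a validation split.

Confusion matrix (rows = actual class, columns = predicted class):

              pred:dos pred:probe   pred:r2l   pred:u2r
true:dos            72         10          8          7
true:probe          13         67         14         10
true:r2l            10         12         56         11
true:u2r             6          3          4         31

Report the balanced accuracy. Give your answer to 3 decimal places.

Balanced accuracy = mean of per-class recall.
  dos: recall = 72/97 = 0.7423
  probe: recall = 67/104 = 0.6442
  r2l: recall = 56/89 = 0.6292
  u2r: recall = 31/44 = 0.7045
Mean = (0.7423 + 0.6442 + 0.6292 + 0.7045) / 4 = 0.680

0.680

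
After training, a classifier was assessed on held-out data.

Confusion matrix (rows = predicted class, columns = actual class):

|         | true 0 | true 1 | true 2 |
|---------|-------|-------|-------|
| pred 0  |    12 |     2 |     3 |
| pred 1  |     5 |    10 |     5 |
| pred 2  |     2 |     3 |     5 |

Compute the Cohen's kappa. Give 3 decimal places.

0.354

Observed agreement pₒ = trace/N = 27/47 = 0.5745
Expected agreement pₑ = Σ (rowᵢ·colᵢ)/N² = (19·17 + 15·20 + 13·10)/47² = 0.3409
κ = (pₒ − pₑ)/(1 − pₑ) = (0.5745 − 0.3409)/(1 − 0.3409) = 0.354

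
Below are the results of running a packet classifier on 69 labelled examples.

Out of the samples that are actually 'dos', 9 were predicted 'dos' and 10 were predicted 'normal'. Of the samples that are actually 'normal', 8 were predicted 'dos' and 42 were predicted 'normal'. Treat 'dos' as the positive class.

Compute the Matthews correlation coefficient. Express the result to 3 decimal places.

0.325

MCC = (TP·TN − FP·FN) / √((TP+FP)(TP+FN)(TN+FP)(TN+FN))
Numerator = 9·42 − 8·10 = 298
Denominator = √(17·19·50·52) = √839800 = 916.4060
MCC = 298 / 916.4060 = 0.325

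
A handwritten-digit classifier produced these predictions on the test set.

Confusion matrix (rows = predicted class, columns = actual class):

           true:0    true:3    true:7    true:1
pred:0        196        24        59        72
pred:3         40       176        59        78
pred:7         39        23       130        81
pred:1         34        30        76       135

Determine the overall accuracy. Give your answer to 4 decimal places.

Accuracy = trace / total = (196+176+130+135=637) / 1252 = 637/1252 = 0.5088

0.5088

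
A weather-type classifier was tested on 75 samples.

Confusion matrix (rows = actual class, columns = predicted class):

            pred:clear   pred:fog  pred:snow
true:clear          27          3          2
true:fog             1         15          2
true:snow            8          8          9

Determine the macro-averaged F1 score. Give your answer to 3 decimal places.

0.650

Per-class F1 score (2·TP/(2·TP+FP+FN)):
  clear: TP=27, FP=1+8=9, FN=3+2=5 → 54/68 = 0.7941
  fog: TP=15, FP=3+8=11, FN=1+2=3 → 30/44 = 0.6818
  snow: TP=9, FP=2+2=4, FN=8+8=16 → 18/38 = 0.4737
Macro-F1 score = mean = (0.7941 + 0.6818 + 0.4737) / 3 = 0.650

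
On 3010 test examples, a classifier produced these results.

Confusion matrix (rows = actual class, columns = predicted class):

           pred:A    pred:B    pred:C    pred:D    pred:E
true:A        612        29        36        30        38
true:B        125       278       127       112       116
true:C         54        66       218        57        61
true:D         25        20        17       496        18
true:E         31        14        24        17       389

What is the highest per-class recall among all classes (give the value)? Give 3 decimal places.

Per-class recall (TP/(TP+FN)):
  A: TP=612, FN=29+36+30+38=133 → 612/745 = 0.8215
  B: TP=278, FN=125+127+112+116=480 → 278/758 = 0.3668
  C: TP=218, FN=54+66+57+61=238 → 218/456 = 0.4781
  D: TP=496, FN=25+20+17+18=80 → 496/576 = 0.8611
  E: TP=389, FN=31+14+24+17=86 → 389/475 = 0.8189
Highest is class 'D' with recall = 0.861.

0.861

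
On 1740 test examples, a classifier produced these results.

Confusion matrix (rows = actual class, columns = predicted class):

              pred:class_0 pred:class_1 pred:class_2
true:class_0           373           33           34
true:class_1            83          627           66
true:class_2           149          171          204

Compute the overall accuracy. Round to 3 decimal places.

0.692

Accuracy = trace / total = (373+627+204=1204) / 1740 = 1204/1740 = 0.692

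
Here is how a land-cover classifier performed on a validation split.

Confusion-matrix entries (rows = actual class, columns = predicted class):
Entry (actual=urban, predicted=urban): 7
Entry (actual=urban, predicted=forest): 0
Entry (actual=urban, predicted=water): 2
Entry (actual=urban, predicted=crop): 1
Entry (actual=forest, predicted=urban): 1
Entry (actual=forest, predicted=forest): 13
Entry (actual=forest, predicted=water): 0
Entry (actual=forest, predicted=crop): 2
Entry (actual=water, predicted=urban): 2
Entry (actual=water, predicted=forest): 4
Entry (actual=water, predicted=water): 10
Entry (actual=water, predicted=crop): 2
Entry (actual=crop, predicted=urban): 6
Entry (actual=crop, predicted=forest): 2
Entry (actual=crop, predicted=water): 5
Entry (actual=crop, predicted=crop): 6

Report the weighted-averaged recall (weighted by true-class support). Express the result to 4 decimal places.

0.5714

Per-class recall (TP/(TP+FN)):
  urban: TP=7, FN=0+2+1=3 → 7/10 = 0.70000
  forest: TP=13, FN=1+0+2=3 → 13/16 = 0.81250
  water: TP=10, FN=2+4+2=8 → 10/18 = 0.55556
  crop: TP=6, FN=6+2+5=13 → 6/19 = 0.31579
Weighted-recall = Σ (supportᵢ/N)·recallᵢ with N=63: (10/63)·0.70000 + (16/63)·0.81250 + (18/63)·0.55556 + (19/63)·0.31579 = 0.5714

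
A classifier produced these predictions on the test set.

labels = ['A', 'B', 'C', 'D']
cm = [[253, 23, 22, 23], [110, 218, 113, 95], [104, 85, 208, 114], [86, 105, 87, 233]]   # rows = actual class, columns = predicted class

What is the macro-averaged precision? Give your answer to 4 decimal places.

Per-class precision (TP/(TP+FP)):
  A: TP=253, FP=110+104+86=300 → 253/553 = 0.45750
  B: TP=218, FP=23+85+105=213 → 218/431 = 0.50580
  C: TP=208, FP=22+113+87=222 → 208/430 = 0.48372
  D: TP=233, FP=23+95+114=232 → 233/465 = 0.50108
Macro-precision = mean = (0.45750 + 0.50580 + 0.48372 + 0.50108) / 4 = 0.4870

0.4870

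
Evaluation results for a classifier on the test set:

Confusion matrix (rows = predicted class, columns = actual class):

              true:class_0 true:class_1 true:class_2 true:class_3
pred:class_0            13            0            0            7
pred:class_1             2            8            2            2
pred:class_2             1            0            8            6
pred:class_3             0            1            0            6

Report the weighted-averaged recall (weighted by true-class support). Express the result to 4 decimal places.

Per-class recall (TP/(TP+FN)):
  class_0: TP=13, FN=2+1+0=3 → 13/16 = 0.81250
  class_1: TP=8, FN=0+0+1=1 → 8/9 = 0.88889
  class_2: TP=8, FN=0+2+0=2 → 8/10 = 0.80000
  class_3: TP=6, FN=7+2+6=15 → 6/21 = 0.28571
Weighted-recall = Σ (supportᵢ/N)·recallᵢ with N=56: (16/56)·0.81250 + (9/56)·0.88889 + (10/56)·0.80000 + (21/56)·0.28571 = 0.6250

0.6250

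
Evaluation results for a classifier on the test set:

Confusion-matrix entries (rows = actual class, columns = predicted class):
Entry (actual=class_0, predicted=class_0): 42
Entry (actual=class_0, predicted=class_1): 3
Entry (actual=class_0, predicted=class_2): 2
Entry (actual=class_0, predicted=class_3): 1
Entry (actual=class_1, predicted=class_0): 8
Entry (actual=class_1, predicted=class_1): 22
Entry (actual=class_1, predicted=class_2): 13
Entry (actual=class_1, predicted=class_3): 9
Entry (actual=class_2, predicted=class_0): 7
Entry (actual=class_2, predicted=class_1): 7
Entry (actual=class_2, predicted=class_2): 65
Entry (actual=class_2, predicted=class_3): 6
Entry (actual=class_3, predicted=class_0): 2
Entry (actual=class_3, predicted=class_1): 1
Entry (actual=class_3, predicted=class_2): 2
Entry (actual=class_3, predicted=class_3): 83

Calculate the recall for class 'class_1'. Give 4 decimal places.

Treat 'class_1' as positive and all other classes as negative.
recall = TP/(TP+FN).
class_1: TP=22, FN=8+13+9=30 → 22/52 = 0.42308

0.4231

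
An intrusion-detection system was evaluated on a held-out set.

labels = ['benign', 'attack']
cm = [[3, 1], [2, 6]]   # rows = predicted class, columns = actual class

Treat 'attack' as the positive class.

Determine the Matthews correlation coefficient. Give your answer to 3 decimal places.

MCC = (TP·TN − FP·FN) / √((TP+FP)(TP+FN)(TN+FP)(TN+FN))
Numerator = 6·3 − 2·1 = 16
Denominator = √(8·7·5·4) = √1120 = 33.4664
MCC = 16 / 33.4664 = 0.478

0.478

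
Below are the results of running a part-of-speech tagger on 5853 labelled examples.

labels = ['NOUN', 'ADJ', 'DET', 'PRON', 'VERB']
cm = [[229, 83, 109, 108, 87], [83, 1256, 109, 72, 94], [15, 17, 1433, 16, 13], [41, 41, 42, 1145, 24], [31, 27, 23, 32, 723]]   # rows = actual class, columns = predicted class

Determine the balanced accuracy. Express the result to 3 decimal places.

Balanced accuracy = mean of per-class recall.
  NOUN: recall = 229/616 = 0.3718
  ADJ: recall = 1256/1614 = 0.7782
  DET: recall = 1433/1494 = 0.9592
  PRON: recall = 1145/1293 = 0.8855
  VERB: recall = 723/836 = 0.8648
Mean = (0.3718 + 0.7782 + 0.9592 + 0.8855 + 0.8648) / 5 = 0.772

0.772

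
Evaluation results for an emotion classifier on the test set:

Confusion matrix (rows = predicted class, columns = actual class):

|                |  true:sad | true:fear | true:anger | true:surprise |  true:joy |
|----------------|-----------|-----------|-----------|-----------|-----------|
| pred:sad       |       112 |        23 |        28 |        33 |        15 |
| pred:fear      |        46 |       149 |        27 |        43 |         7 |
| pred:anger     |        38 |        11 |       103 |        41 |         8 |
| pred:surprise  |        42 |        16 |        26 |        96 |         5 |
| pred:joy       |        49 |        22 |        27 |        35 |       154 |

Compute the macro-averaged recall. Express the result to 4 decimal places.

0.5509

Per-class recall (TP/(TP+FN)):
  sad: TP=112, FN=46+38+42+49=175 → 112/287 = 0.39024
  fear: TP=149, FN=23+11+16+22=72 → 149/221 = 0.67421
  anger: TP=103, FN=28+27+26+27=108 → 103/211 = 0.48815
  surprise: TP=96, FN=33+43+41+35=152 → 96/248 = 0.38710
  joy: TP=154, FN=15+7+8+5=35 → 154/189 = 0.81481
Macro-recall = mean = (0.39024 + 0.67421 + 0.48815 + 0.38710 + 0.81481) / 5 = 0.5509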